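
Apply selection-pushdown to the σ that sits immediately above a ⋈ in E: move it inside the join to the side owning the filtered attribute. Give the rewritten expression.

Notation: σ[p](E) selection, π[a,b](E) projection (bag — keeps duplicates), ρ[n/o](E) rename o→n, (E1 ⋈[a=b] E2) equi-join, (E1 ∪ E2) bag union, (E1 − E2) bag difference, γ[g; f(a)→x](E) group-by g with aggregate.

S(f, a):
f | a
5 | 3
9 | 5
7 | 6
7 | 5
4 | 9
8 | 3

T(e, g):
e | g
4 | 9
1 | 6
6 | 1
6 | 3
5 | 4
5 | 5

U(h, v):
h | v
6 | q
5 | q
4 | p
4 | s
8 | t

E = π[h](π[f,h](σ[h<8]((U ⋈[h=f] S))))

σ filters on h, owned by the left side.
E' = π[h](π[f,h]((σ[h<8](U) ⋈[h=f] S)))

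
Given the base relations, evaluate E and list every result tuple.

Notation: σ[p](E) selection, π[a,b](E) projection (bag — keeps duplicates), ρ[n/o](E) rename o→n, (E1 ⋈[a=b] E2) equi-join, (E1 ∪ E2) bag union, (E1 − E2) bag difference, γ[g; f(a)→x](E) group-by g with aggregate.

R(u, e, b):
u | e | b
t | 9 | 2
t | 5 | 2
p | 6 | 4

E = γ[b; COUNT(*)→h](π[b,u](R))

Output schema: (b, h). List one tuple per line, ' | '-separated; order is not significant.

Per-node cardinality:
  R → 3
  π[b,u](R) → 3
  γ[b; COUNT(*)→h](π[b,u](R)) → 2

== RESULT ==
b | h
2 | 2
4 | 1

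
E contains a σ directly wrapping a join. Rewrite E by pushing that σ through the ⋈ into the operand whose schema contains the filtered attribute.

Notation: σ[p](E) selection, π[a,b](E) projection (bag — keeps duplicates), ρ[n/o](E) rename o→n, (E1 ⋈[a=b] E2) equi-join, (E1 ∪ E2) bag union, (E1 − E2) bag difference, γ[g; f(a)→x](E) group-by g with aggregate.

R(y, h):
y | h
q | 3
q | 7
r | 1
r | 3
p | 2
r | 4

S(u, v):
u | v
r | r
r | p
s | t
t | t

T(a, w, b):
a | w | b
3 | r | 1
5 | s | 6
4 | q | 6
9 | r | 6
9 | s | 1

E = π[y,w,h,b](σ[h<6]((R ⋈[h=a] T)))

σ filters on h, owned by the left side.
E' = π[y,w,h,b]((σ[h<6](R) ⋈[h=a] T))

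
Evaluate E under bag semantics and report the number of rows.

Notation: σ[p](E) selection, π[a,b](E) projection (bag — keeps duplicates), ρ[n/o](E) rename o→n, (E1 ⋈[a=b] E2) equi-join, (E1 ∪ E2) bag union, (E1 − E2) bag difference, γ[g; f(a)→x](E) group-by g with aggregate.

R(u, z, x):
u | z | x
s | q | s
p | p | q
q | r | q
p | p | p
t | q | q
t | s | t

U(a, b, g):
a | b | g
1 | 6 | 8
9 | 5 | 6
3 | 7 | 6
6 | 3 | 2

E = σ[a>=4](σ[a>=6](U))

Row counts bottom-up:
  U → 4
  σ[a>=6](U) → 2
  σ[a>=4](σ[a>=6](U)) → 2

|E| = 2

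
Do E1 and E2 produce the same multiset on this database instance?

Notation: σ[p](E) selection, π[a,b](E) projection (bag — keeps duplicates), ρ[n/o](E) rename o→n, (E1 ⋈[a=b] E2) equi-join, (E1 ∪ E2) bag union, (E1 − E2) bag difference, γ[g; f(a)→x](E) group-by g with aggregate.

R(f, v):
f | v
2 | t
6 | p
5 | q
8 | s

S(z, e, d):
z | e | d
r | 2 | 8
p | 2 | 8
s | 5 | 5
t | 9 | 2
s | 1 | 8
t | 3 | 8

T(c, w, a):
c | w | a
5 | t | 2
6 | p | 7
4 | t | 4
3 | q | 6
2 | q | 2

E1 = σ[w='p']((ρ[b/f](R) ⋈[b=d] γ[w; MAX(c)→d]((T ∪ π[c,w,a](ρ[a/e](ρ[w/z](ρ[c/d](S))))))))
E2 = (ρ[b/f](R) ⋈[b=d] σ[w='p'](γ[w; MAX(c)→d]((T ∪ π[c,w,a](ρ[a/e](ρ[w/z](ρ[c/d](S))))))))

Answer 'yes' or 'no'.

E1 stepwise |·|:
  R → 4
  ρ[b/f](R) → 4
  T → 5
  S → 6
  ρ[c/d](S) → 6
  ρ[w/z](ρ[c/d](S)) → 6
  ρ[a/e](ρ[w/z](ρ[c/d](S))) → 6
  π[c,w,a](ρ[a/e](ρ[w/z](ρ[c/d](S)))) → 6
  (T ∪ π[c,w,a](ρ[a/e](ρ[w/z](ρ[c/d](S))))) → 11
  γ[w; MAX(c)→d]((T ∪ π[c,w,a](ρ[a/e](ρ[w/z](ρ[c/d](S)))))) → 5
  (ρ[b/f](R) ⋈[b=d] γ[w; MAX(c)→d]((T ∪ π[c,w,a](ρ[a/e](ρ[w/z](ρ[c/d](S))))))) → 4
  σ[w='p']((ρ[b/f](R) ⋈[b=d] γ[w; MAX(c)→d]((T ∪ π[c,w,a](ρ[a/e](ρ[w/z](ρ[c/d](S)))))))) → 1
E2 stepwise |·|:
  R → 4
  ρ[b/f](R) → 4
  T → 5
  S → 6
  ρ[c/d](S) → 6
  ρ[w/z](ρ[c/d](S)) → 6
  ρ[a/e](ρ[w/z](ρ[c/d](S))) → 6
  π[c,w,a](ρ[a/e](ρ[w/z](ρ[c/d](S)))) → 6
  (T ∪ π[c,w,a](ρ[a/e](ρ[w/z](ρ[c/d](S))))) → 11
  γ[w; MAX(c)→d]((T ∪ π[c,w,a](ρ[a/e](ρ[w/z](ρ[c/d](S)))))) → 5
  σ[w='p'](γ[w; MAX(c)→d]((T ∪ π[c,w,a](ρ[a/e](ρ[w/z](ρ[c/d](S))))))) → 1
  (ρ[b/f](R) ⋈[b=d] σ[w='p'](γ[w; MAX(c)→d]((T ∪ π[c,w,a](ρ[a/e](ρ[w/z](ρ[c/d](S)))))))) → 1

E1 and E2 produce the same multiset:
b | v | w | d
8 | s | p | 8

yes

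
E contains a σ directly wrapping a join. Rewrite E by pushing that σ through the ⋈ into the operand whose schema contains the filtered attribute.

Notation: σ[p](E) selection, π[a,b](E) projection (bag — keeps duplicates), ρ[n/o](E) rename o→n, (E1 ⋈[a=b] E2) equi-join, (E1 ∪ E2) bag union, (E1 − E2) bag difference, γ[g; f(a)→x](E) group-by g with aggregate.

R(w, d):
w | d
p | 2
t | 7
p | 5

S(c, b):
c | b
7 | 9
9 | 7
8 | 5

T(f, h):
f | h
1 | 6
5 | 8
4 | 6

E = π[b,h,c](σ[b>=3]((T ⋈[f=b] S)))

σ filters on b, owned by the right side.
E' = π[b,h,c]((T ⋈[f=b] σ[b>=3](S)))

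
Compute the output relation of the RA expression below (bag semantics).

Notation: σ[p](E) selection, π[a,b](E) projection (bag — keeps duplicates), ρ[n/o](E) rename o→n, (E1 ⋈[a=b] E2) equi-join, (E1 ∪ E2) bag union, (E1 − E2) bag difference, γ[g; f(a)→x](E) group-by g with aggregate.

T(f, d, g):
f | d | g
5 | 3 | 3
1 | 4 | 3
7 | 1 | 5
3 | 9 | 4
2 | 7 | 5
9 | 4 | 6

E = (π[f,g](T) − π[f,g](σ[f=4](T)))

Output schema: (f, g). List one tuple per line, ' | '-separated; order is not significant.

Subexpression sizes:
  T → 6
  π[f,g](T) → 6
  T → 6
  σ[f=4](T) → 0
  π[f,g](σ[f=4](T)) → 0
  (π[f,g](T) − π[f,g](σ[f=4](T))) → 6

== RESULT ==
f | g
1 | 3
2 | 5
3 | 4
5 | 3
7 | 5
9 | 6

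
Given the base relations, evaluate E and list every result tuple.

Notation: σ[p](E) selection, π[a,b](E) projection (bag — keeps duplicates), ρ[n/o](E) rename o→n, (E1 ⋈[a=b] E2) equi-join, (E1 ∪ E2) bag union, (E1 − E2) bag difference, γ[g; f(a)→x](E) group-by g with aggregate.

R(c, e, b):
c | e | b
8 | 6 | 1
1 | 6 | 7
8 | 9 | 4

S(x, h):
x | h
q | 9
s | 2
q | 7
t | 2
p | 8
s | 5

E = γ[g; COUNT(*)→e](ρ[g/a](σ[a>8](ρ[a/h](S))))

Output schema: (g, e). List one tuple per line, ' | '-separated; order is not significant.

Per-node cardinality:
  S → 6
  ρ[a/h](S) → 6
  σ[a>8](ρ[a/h](S)) → 1
  ρ[g/a](σ[a>8](ρ[a/h](S))) → 1
  γ[g; COUNT(*)→e](ρ[g/a](σ[a>8](ρ[a/h](S)))) → 1

== RESULT ==
g | e
9 | 1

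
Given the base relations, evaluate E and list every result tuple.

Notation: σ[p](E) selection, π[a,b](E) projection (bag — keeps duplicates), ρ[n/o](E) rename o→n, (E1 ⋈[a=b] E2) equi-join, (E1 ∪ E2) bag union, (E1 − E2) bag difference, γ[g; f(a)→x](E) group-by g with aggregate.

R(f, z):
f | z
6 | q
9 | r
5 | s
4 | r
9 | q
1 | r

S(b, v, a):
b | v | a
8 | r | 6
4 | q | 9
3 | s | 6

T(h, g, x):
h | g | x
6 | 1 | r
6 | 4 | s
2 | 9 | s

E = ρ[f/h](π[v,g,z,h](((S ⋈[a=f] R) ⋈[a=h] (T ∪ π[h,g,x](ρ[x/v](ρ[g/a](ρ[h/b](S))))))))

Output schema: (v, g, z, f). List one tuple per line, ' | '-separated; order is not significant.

Per-node cardinality:
  S → 3
  R → 6
  (S ⋈[a=f] R) → 4
  T → 3
  S → 3
  ρ[h/b](S) → 3
  ρ[g/a](ρ[h/b](S)) → 3
  ρ[x/v](ρ[g/a](ρ[h/b](S))) → 3
  π[h,g,x](ρ[x/v](ρ[g/a](ρ[h/b](S)))) → 3
  (T ∪ π[h,g,x](ρ[x/v](ρ[g/a](ρ[h/b](S))))) → 6
  ((S ⋈[a=f] R) ⋈[a=h] (T ∪ π[h,g,x](ρ[x/v](ρ[g/a](ρ[h/b](S)))))) → 4
  π[v,g,z,h](((S ⋈[a=f] R) ⋈[a=h] (T ∪ π[h,g,x](ρ[x/v](ρ[g/a](ρ[h/b](S))))))) → 4
  ρ[f/h](π[v,g,z,h](((S ⋈[a=f] R) ⋈[a=h] (T ∪ π[h,g,x](ρ[x/v](ρ[g/a](ρ[h/b](S)))))))) → 4

== RESULT ==
v | g | z | f
r | 1 | q | 6
r | 4 | q | 6
s | 1 | q | 6
s | 4 | q | 6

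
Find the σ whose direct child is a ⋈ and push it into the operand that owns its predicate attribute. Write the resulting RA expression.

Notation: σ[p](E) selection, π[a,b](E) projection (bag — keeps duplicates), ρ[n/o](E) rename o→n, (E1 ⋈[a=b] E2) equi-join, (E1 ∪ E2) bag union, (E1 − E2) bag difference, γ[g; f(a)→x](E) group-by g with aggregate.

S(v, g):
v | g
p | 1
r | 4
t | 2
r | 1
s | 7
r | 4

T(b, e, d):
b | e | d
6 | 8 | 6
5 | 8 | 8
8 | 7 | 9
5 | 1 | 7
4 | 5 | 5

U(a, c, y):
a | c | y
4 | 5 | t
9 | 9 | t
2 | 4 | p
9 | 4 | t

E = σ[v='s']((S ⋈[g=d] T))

σ filters on v, owned by the left side.
E' = (σ[v='s'](S) ⋈[g=d] T)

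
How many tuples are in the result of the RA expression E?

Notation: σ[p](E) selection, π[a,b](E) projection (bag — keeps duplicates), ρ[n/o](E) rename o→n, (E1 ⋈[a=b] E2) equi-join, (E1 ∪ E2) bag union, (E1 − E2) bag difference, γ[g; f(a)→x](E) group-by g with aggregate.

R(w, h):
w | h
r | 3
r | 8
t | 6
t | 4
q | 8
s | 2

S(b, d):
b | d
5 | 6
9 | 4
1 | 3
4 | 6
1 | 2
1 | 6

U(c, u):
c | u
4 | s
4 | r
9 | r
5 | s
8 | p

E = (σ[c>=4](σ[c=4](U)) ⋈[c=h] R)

Stepwise |·|:
  U → 5
  σ[c=4](U) → 2
  σ[c>=4](σ[c=4](U)) → 2
  R → 6
  (σ[c>=4](σ[c=4](U)) ⋈[c=h] R) → 2

|E| = 2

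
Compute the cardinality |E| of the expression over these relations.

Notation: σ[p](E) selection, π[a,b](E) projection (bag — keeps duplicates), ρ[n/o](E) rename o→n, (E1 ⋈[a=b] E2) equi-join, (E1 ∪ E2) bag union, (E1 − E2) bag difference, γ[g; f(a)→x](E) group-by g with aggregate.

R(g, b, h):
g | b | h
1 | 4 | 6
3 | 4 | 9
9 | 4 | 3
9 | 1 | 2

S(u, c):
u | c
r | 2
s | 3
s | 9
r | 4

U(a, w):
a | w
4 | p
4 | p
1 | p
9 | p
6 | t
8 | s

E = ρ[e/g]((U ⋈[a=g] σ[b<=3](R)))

Stepwise |·|:
  U → 6
  R → 4
  σ[b<=3](R) → 1
  (U ⋈[a=g] σ[b<=3](R)) → 1
  ρ[e/g]((U ⋈[a=g] σ[b<=3](R))) → 1

|E| = 1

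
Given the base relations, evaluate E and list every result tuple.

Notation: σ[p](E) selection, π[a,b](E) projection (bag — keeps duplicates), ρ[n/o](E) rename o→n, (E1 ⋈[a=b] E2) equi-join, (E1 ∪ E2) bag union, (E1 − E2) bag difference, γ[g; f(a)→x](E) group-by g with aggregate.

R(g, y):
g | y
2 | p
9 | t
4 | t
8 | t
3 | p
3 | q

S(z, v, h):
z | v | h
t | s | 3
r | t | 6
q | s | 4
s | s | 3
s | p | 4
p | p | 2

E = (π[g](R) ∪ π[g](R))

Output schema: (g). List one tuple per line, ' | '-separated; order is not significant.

Subexpression sizes:
  R → 6
  π[g](R) → 6
  R → 6
  π[g](R) → 6
  (π[g](R) ∪ π[g](R)) → 12

== RESULT ==
g
2
2
3
3
3
3
4
4
8
8
9
9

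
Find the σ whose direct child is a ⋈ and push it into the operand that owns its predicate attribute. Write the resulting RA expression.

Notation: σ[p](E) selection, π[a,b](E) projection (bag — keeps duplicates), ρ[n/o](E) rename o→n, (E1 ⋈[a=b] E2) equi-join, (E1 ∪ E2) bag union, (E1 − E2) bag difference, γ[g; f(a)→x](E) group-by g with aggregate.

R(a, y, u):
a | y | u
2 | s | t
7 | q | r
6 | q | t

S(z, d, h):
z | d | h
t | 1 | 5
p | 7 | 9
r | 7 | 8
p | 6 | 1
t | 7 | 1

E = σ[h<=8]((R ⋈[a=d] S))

σ filters on h, owned by the right side.
E' = (R ⋈[a=d] σ[h<=8](S))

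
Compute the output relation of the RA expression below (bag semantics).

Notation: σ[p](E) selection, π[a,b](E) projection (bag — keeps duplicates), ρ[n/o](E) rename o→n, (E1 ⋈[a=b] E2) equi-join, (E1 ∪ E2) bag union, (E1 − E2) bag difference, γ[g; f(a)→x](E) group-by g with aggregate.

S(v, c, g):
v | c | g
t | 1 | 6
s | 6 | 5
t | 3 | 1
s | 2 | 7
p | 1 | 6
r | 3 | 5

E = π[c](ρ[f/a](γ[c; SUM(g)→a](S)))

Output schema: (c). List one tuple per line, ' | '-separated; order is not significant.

Subexpression sizes:
  S → 6
  γ[c; SUM(g)→a](S) → 4
  ρ[f/a](γ[c; SUM(g)→a](S)) → 4
  π[c](ρ[f/a](γ[c; SUM(g)→a](S))) → 4

== RESULT ==
c
1
2
3
6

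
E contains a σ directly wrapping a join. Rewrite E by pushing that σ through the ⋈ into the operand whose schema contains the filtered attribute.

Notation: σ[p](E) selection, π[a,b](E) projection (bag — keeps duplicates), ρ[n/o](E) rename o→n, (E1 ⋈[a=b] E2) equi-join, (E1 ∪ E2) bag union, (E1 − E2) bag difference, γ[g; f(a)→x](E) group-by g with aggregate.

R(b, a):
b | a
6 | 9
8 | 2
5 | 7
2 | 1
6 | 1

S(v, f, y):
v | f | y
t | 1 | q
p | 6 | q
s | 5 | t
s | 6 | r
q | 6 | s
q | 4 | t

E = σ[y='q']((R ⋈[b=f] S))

σ filters on y, owned by the right side.
E' = (R ⋈[b=f] σ[y='q'](S))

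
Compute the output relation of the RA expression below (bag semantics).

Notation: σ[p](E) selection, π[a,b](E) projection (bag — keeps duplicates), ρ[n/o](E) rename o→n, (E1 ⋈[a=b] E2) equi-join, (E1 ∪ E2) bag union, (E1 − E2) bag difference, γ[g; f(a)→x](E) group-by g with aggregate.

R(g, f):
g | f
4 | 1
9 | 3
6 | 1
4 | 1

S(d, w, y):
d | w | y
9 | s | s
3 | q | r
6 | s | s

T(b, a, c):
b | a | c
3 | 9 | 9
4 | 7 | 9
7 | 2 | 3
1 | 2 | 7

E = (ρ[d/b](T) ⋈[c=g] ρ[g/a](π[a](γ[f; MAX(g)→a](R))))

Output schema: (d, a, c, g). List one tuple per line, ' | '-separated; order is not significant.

Stepwise |·|:
  T → 4
  ρ[d/b](T) → 4
  R → 4
  γ[f; MAX(g)→a](R) → 2
  π[a](γ[f; MAX(g)→a](R)) → 2
  ρ[g/a](π[a](γ[f; MAX(g)→a](R))) → 2
  (ρ[d/b](T) ⋈[c=g] ρ[g/a](π[a](γ[f; MAX(g)→a](R)))) → 2

== RESULT ==
d | a | c | g
3 | 9 | 9 | 9
4 | 7 | 9 | 9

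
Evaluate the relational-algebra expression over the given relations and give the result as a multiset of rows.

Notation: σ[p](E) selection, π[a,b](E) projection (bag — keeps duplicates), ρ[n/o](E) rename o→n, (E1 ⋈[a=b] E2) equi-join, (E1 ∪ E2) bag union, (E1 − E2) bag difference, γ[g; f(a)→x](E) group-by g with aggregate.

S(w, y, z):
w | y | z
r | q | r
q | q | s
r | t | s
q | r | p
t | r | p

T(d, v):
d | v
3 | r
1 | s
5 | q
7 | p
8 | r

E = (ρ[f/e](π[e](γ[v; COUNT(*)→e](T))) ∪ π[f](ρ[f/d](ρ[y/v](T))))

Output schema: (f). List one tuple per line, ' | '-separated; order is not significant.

Subexpression sizes:
  T → 5
  γ[v; COUNT(*)→e](T) → 4
  π[e](γ[v; COUNT(*)→e](T)) → 4
  ρ[f/e](π[e](γ[v; COUNT(*)→e](T))) → 4
  T → 5
  ρ[y/v](T) → 5
  ρ[f/d](ρ[y/v](T)) → 5
  π[f](ρ[f/d](ρ[y/v](T))) → 5
  (ρ[f/e](π[e](γ[v; COUNT(*)→e](T))) ∪ π[f](ρ[f/d](ρ[y/v](T)))) → 9

== RESULT ==
f
1
1
1
1
2
3
5
7
8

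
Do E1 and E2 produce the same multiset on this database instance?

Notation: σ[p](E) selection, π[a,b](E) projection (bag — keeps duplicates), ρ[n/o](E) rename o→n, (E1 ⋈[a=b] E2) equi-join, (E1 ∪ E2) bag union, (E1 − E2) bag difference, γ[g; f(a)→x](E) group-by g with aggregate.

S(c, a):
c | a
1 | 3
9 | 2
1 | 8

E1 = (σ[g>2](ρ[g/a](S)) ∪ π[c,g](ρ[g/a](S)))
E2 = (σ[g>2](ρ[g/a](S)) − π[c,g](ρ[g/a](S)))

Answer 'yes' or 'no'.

E1 subexpression sizes:
  S → 3
  ρ[g/a](S) → 3
  σ[g>2](ρ[g/a](S)) → 2
  S → 3
  ρ[g/a](S) → 3
  π[c,g](ρ[g/a](S)) → 3
  (σ[g>2](ρ[g/a](S)) ∪ π[c,g](ρ[g/a](S))) → 5
E2 subexpression sizes:
  S → 3
  ρ[g/a](S) → 3
  σ[g>2](ρ[g/a](S)) → 2
  S → 3
  ρ[g/a](S) → 3
  π[c,g](ρ[g/a](S)) → 3
  (σ[g>2](ρ[g/a](S)) − π[c,g](ρ[g/a](S))) → 0

E1 result:
c | g
1 | 3
1 | 3
1 | 8
1 | 8
9 | 2
E2 result:
c | g
(0 rows)
Witness: (1, 8) appears 2× in E1 but 0× in E2.

no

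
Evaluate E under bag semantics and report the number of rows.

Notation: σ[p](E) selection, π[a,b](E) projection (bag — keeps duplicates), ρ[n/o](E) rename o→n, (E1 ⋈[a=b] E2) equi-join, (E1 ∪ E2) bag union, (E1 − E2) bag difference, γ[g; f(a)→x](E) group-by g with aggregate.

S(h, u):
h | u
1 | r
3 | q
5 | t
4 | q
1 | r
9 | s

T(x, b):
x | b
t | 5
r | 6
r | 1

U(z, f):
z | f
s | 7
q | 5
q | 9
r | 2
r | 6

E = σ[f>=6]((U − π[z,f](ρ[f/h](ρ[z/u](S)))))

Stepwise |·|:
  U → 5
  S → 6
  ρ[z/u](S) → 6
  ρ[f/h](ρ[z/u](S)) → 6
  π[z,f](ρ[f/h](ρ[z/u](S))) → 6
  (U − π[z,f](ρ[f/h](ρ[z/u](S)))) → 5
  σ[f>=6]((U − π[z,f](ρ[f/h](ρ[z/u](S))))) → 3

|E| = 3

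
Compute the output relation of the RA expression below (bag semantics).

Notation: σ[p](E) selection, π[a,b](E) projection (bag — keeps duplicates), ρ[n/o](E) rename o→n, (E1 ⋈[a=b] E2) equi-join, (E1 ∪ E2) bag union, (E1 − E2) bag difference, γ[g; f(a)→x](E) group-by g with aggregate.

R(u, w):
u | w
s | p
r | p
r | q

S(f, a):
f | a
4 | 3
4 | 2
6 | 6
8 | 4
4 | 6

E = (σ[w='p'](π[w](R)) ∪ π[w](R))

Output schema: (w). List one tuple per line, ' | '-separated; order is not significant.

Subexpression sizes:
  R → 3
  π[w](R) → 3
  σ[w='p'](π[w](R)) → 2
  R → 3
  π[w](R) → 3
  (σ[w='p'](π[w](R)) ∪ π[w](R)) → 5

== RESULT ==
w
p
p
p
p
q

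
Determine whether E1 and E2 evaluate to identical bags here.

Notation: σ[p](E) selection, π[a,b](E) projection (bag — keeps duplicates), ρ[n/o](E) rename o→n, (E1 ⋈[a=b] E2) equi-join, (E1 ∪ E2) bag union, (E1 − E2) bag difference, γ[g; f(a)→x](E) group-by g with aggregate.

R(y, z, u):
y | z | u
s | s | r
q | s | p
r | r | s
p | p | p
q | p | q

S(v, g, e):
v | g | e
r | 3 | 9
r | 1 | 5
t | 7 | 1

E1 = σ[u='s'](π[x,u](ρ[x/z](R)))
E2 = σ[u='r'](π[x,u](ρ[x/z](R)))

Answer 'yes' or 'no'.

E1 stepwise |·|:
  R → 5
  ρ[x/z](R) → 5
  π[x,u](ρ[x/z](R)) → 5
  σ[u='s'](π[x,u](ρ[x/z](R))) → 1
E2 stepwise |·|:
  R → 5
  ρ[x/z](R) → 5
  π[x,u](ρ[x/z](R)) → 5
  σ[u='r'](π[x,u](ρ[x/z](R))) → 1

E1 result:
x | u
r | s
E2 result:
x | u
s | r
Witness: ('s', 'r') appears 0× in E1 but 1× in E2.

no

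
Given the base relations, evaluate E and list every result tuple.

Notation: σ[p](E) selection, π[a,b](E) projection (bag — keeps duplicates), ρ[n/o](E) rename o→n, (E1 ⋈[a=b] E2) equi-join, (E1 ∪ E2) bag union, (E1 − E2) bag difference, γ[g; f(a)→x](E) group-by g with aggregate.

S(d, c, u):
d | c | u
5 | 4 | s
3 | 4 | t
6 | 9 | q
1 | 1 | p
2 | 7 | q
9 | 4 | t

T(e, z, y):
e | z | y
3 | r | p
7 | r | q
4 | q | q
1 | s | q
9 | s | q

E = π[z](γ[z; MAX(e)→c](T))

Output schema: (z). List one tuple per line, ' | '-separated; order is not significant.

Stepwise |·|:
  T → 5
  γ[z; MAX(e)→c](T) → 3
  π[z](γ[z; MAX(e)→c](T)) → 3

== RESULT ==
z
q
r
s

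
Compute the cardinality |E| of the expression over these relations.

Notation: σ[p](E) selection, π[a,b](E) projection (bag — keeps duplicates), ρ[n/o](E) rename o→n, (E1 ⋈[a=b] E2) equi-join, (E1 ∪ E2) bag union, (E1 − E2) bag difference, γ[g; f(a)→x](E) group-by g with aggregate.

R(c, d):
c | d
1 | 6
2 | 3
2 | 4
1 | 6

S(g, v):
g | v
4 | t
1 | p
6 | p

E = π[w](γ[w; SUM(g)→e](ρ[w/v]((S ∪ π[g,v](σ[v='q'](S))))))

Per-node cardinality:
  S → 3
  S → 3
  σ[v='q'](S) → 0
  π[g,v](σ[v='q'](S)) → 0
  (S ∪ π[g,v](σ[v='q'](S))) → 3
  ρ[w/v]((S ∪ π[g,v](σ[v='q'](S)))) → 3
  γ[w; SUM(g)→e](ρ[w/v]((S ∪ π[g,v](σ[v='q'](S))))) → 2
  π[w](γ[w; SUM(g)→e](ρ[w/v]((S ∪ π[g,v](σ[v='q'](S)))))) → 2

|E| = 2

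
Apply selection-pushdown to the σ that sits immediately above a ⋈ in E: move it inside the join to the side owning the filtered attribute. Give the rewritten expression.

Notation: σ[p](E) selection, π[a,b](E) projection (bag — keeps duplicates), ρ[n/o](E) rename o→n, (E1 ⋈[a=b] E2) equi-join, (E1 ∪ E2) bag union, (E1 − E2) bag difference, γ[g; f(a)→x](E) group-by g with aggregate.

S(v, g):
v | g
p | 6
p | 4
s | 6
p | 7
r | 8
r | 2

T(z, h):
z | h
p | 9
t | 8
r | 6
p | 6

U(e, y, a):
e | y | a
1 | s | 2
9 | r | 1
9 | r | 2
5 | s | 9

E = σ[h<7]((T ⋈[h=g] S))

σ filters on h, owned by the left side.
E' = (σ[h<7](T) ⋈[h=g] S)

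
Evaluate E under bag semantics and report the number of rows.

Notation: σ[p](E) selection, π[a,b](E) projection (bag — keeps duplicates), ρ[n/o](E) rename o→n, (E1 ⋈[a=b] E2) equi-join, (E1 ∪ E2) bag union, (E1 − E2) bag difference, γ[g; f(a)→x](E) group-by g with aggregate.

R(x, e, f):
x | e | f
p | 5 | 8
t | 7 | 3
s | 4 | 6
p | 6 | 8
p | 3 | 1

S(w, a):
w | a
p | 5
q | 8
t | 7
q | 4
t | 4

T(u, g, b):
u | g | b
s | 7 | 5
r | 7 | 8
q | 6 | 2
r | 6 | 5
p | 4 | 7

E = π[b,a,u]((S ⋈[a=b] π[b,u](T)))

Per-node cardinality:
  S → 5
  T → 5
  π[b,u](T) → 5
  (S ⋈[a=b] π[b,u](T)) → 4
  π[b,a,u]((S ⋈[a=b] π[b,u](T))) → 4

|E| = 4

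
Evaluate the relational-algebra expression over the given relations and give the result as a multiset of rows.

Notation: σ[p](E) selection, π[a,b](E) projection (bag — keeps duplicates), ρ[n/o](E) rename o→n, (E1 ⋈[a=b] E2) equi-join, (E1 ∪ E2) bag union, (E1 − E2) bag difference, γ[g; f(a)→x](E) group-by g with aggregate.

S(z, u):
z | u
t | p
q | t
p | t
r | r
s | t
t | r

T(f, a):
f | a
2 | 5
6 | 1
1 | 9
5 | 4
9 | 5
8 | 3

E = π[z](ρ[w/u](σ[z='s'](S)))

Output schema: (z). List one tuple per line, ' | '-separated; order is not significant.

Stepwise |·|:
  S → 6
  σ[z='s'](S) → 1
  ρ[w/u](σ[z='s'](S)) → 1
  π[z](ρ[w/u](σ[z='s'](S))) → 1

== RESULT ==
z
s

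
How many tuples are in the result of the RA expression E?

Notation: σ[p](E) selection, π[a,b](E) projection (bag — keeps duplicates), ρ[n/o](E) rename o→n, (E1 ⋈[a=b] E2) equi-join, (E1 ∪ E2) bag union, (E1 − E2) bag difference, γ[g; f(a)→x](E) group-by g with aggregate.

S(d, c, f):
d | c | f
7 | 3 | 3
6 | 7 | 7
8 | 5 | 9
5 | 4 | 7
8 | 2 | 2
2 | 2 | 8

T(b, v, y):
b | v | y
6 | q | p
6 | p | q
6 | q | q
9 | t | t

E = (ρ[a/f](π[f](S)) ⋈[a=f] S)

Row counts bottom-up:
  S → 6
  π[f](S) → 6
  ρ[a/f](π[f](S)) → 6
  S → 6
  (ρ[a/f](π[f](S)) ⋈[a=f] S) → 8

|E| = 8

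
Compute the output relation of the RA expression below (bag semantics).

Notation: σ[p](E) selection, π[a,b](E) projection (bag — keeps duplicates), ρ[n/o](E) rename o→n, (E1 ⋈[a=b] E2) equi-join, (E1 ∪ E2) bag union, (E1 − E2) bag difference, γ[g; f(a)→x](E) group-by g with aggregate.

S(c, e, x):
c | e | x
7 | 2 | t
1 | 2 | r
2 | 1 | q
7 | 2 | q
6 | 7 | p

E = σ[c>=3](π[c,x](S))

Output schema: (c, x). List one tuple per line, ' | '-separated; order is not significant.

Subexpression sizes:
  S → 5
  π[c,x](S) → 5
  σ[c>=3](π[c,x](S)) → 3

== RESULT ==
c | x
6 | p
7 | q
7 | t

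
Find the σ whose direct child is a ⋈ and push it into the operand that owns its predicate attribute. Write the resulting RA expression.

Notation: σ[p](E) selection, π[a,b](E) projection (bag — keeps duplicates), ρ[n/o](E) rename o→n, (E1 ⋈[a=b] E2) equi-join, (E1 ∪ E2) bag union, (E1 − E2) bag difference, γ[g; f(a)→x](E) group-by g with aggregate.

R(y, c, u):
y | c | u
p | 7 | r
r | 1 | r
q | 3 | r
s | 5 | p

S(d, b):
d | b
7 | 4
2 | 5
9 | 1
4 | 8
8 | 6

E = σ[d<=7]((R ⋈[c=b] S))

σ filters on d, owned by the right side.
E' = (R ⋈[c=b] σ[d<=7](S))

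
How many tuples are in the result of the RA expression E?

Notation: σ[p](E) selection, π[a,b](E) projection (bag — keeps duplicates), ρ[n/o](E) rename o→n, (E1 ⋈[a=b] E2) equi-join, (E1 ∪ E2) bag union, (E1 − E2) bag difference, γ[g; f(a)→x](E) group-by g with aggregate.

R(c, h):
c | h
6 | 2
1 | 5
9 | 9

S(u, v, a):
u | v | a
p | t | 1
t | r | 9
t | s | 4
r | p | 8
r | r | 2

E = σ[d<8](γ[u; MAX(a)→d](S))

Per-node cardinality:
  S → 5
  γ[u; MAX(a)→d](S) → 3
  σ[d<8](γ[u; MAX(a)→d](S)) → 1

|E| = 1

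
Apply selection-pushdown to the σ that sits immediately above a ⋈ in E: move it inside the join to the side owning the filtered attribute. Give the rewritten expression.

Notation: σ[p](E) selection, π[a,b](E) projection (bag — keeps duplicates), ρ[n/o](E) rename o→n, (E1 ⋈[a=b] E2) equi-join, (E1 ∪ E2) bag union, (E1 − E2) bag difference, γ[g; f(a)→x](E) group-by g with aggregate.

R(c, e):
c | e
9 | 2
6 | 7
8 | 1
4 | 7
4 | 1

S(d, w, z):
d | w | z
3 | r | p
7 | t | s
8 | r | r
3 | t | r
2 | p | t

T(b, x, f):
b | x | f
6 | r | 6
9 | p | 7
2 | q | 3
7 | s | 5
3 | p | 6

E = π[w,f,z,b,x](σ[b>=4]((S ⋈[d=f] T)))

σ filters on b, owned by the right side.
E' = π[w,f,z,b,x]((S ⋈[d=f] σ[b>=4](T)))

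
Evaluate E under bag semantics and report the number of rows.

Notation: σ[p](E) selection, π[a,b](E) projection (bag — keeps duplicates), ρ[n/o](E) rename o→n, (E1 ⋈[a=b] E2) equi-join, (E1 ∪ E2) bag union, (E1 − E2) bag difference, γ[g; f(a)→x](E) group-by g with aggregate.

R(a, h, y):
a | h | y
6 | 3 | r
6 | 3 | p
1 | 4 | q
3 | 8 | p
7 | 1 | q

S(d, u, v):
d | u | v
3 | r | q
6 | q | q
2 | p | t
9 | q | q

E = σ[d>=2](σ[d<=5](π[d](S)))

Subexpression sizes:
  S → 4
  π[d](S) → 4
  σ[d<=5](π[d](S)) → 2
  σ[d>=2](σ[d<=5](π[d](S))) → 2

|E| = 2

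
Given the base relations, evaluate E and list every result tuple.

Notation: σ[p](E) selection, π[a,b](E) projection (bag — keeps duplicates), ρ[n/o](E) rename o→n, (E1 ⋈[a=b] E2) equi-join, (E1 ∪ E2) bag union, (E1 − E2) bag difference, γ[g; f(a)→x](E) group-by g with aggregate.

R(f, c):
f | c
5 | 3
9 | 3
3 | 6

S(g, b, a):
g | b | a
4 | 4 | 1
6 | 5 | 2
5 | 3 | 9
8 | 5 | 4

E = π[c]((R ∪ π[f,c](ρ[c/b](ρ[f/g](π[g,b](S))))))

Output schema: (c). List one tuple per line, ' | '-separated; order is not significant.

Per-node cardinality:
  R → 3
  S → 4
  π[g,b](S) → 4
  ρ[f/g](π[g,b](S)) → 4
  ρ[c/b](ρ[f/g](π[g,b](S))) → 4
  π[f,c](ρ[c/b](ρ[f/g](π[g,b](S)))) → 4
  (R ∪ π[f,c](ρ[c/b](ρ[f/g](π[g,b](S))))) → 7
  π[c]((R ∪ π[f,c](ρ[c/b](ρ[f/g](π[g,b](S)))))) → 7

== RESULT ==
c
3
3
3
4
5
5
6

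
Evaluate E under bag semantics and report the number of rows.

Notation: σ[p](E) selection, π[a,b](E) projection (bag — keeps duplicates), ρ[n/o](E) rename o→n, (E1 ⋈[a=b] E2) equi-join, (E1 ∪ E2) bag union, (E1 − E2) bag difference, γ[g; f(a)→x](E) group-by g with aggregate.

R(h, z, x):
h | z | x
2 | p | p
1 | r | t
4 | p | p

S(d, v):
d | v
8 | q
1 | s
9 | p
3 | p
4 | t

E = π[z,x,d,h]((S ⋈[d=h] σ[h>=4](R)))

Subexpression sizes:
  S → 5
  R → 3
  σ[h>=4](R) → 1
  (S ⋈[d=h] σ[h>=4](R)) → 1
  π[z,x,d,h]((S ⋈[d=h] σ[h>=4](R))) → 1

|E| = 1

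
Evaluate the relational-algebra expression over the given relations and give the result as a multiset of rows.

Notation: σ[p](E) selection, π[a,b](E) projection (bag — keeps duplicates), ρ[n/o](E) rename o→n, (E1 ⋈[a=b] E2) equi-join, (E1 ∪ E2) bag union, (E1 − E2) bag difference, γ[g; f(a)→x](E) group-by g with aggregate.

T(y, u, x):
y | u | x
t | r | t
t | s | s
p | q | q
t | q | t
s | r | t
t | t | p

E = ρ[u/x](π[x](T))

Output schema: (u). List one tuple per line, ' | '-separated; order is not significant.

Per-node cardinality:
  T → 6
  π[x](T) → 6
  ρ[u/x](π[x](T)) → 6

== RESULT ==
u
p
q
s
t
t
t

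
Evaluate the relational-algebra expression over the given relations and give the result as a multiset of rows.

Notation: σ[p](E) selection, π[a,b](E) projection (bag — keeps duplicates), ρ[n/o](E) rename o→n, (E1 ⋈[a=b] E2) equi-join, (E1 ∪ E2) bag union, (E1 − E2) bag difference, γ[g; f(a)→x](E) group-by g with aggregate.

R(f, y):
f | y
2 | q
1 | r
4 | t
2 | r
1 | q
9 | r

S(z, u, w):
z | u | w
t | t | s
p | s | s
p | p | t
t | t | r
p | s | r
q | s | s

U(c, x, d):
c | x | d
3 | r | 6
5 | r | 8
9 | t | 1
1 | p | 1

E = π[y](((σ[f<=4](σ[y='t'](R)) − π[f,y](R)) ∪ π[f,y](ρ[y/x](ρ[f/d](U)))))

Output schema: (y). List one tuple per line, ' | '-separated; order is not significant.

Row counts bottom-up:
  R → 6
  σ[y='t'](R) → 1
  σ[f<=4](σ[y='t'](R)) → 1
  R → 6
  π[f,y](R) → 6
  (σ[f<=4](σ[y='t'](R)) − π[f,y](R)) → 0
  U → 4
  ρ[f/d](U) → 4
  ρ[y/x](ρ[f/d](U)) → 4
  π[f,y](ρ[y/x](ρ[f/d](U))) → 4
  ((σ[f<=4](σ[y='t'](R)) − π[f,y](R)) ∪ π[f,y](ρ[y/x](ρ[f/d](U)))) → 4
  π[y](((σ[f<=4](σ[y='t'](R)) − π[f,y](R)) ∪ π[f,y](ρ[y/x](ρ[f/d](U))))) → 4

== RESULT ==
y
p
r
r
t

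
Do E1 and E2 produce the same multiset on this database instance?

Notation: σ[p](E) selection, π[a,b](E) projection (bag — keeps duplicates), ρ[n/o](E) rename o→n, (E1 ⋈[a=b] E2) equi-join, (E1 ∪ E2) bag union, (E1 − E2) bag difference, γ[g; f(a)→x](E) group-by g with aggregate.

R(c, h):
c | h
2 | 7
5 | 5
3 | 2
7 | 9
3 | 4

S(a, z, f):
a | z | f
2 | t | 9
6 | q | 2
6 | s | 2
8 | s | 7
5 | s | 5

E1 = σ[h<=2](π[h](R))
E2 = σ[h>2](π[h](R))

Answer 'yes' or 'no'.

E1 stepwise |·|:
  R → 5
  π[h](R) → 5
  σ[h<=2](π[h](R)) → 1
E2 stepwise |·|:
  R → 5
  π[h](R) → 5
  σ[h>2](π[h](R)) → 4

E1 result:
h
2
E2 result:
h
4
5
7
9
Witness: (7,) appears 0× in E1 but 1× in E2.

no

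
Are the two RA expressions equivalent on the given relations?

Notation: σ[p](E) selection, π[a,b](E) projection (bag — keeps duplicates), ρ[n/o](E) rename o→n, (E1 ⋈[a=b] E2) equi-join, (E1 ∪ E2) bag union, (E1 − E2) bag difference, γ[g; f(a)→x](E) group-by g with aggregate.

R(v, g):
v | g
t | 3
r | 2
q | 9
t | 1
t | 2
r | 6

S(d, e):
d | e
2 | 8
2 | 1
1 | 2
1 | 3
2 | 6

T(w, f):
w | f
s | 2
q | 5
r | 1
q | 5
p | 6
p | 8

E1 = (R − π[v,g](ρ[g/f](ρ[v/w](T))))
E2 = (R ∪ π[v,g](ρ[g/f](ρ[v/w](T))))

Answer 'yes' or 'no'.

E1 subexpression sizes:
  R → 6
  T → 6
  ρ[v/w](T) → 6
  ρ[g/f](ρ[v/w](T)) → 6
  π[v,g](ρ[g/f](ρ[v/w](T))) → 6
  (R − π[v,g](ρ[g/f](ρ[v/w](T)))) → 6
E2 subexpression sizes:
  R → 6
  T → 6
  ρ[v/w](T) → 6
  ρ[g/f](ρ[v/w](T)) → 6
  π[v,g](ρ[g/f](ρ[v/w](T))) → 6
  (R ∪ π[v,g](ρ[g/f](ρ[v/w](T)))) → 12

E1 result:
v | g
q | 9
r | 2
r | 6
t | 1
t | 2
t | 3
E2 result:
v | g
p | 6
p | 8
q | 5
q | 5
q | 9
r | 1
r | 2
r | 6
s | 2
t | 1
t | 2
t | 3
Witness: ('r', 1) appears 0× in E1 but 1× in E2.

no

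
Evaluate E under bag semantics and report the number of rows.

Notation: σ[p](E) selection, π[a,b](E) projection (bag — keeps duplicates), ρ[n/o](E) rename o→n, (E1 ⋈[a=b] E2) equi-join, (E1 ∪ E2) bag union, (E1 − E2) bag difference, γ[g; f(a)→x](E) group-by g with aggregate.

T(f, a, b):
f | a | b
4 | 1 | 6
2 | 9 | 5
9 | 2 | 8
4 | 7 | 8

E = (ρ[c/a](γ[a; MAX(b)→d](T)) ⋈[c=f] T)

Row counts bottom-up:
  T → 4
  γ[a; MAX(b)→d](T) → 4
  ρ[c/a](γ[a; MAX(b)→d](T)) → 4
  T → 4
  (ρ[c/a](γ[a; MAX(b)→d](T)) ⋈[c=f] T) → 2

|E| = 2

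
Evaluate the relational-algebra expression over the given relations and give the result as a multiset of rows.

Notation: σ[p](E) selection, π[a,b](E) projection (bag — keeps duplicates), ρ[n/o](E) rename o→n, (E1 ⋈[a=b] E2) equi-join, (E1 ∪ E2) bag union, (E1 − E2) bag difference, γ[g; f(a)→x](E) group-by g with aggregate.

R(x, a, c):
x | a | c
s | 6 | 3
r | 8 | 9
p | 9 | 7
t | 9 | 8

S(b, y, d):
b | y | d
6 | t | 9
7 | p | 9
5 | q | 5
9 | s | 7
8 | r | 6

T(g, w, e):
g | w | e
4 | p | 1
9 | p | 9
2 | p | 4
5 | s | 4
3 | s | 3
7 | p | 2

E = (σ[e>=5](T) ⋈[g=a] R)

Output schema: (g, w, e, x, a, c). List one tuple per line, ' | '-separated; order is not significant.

Stepwise |·|:
  T → 6
  σ[e>=5](T) → 1
  R → 4
  (σ[e>=5](T) ⋈[g=a] R) → 2

== RESULT ==
g | w | e | x | a | c
9 | p | 9 | p | 9 | 7
9 | p | 9 | t | 9 | 8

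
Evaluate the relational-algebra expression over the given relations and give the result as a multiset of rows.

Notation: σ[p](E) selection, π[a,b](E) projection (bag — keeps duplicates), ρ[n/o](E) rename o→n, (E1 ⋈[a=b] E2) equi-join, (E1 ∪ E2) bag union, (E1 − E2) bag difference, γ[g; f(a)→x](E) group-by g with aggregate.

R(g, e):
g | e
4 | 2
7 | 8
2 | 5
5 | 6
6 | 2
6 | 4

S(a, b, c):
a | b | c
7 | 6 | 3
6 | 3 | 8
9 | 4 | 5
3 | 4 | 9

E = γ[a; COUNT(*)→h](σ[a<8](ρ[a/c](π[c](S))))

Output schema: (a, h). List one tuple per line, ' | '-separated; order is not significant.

Subexpression sizes:
  S → 4
  π[c](S) → 4
  ρ[a/c](π[c](S)) → 4
  σ[a<8](ρ[a/c](π[c](S))) → 2
  γ[a; COUNT(*)→h](σ[a<8](ρ[a/c](π[c](S)))) → 2

== RESULT ==
a | h
3 | 1
5 | 1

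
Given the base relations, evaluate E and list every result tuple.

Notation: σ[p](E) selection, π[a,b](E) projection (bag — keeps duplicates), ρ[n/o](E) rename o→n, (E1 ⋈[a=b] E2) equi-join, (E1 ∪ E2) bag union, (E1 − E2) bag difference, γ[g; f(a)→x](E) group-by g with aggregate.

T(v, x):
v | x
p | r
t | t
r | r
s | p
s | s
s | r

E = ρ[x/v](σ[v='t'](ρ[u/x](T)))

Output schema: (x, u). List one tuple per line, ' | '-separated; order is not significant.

Row counts bottom-up:
  T → 6
  ρ[u/x](T) → 6
  σ[v='t'](ρ[u/x](T)) → 1
  ρ[x/v](σ[v='t'](ρ[u/x](T))) → 1

== RESULT ==
x | u
t | t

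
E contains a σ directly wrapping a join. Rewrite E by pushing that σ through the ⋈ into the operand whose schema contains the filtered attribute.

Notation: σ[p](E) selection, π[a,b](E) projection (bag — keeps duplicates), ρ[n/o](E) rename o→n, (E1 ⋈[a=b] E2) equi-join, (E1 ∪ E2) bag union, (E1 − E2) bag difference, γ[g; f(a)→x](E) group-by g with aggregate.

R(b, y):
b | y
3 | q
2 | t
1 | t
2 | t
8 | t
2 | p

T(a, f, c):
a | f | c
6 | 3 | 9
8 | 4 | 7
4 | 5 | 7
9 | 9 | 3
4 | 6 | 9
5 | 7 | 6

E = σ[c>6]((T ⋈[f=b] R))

σ filters on c, owned by the left side.
E' = (σ[c>6](T) ⋈[f=b] R)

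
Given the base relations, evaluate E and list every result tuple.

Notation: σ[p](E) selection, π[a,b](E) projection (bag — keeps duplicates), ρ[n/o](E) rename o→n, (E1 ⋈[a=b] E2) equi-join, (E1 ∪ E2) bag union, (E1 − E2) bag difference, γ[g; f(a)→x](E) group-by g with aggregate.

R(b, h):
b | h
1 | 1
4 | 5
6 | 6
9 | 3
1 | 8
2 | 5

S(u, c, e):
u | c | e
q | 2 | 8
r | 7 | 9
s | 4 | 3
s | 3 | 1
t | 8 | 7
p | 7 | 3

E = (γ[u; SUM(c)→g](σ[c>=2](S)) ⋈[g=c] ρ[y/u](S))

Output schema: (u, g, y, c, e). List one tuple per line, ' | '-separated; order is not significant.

Per-node cardinality:
  S → 6
  σ[c>=2](S) → 6
  γ[u; SUM(c)→g](σ[c>=2](S)) → 5
  S → 6
  ρ[y/u](S) → 6
  (γ[u; SUM(c)→g](σ[c>=2](S)) ⋈[g=c] ρ[y/u](S)) → 8

== RESULT ==
u | g | y | c | e
p | 7 | p | 7 | 3
p | 7 | r | 7 | 9
q | 2 | q | 2 | 8
r | 7 | p | 7 | 3
r | 7 | r | 7 | 9
s | 7 | p | 7 | 3
s | 7 | r | 7 | 9
t | 8 | t | 8 | 7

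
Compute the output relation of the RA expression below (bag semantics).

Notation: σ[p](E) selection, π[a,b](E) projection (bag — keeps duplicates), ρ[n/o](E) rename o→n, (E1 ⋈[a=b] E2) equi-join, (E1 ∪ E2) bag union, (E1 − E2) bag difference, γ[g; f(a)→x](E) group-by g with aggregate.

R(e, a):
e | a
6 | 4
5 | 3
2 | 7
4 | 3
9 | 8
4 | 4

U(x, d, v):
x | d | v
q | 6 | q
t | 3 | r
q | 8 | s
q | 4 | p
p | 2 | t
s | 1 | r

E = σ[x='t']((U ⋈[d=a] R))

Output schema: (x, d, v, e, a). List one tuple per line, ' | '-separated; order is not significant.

Row counts bottom-up:
  U → 6
  R → 6
  (U ⋈[d=a] R) → 5
  σ[x='t']((U ⋈[d=a] R)) → 2

== RESULT ==
x | d | v | e | a
t | 3 | r | 4 | 3
t | 3 | r | 5 | 3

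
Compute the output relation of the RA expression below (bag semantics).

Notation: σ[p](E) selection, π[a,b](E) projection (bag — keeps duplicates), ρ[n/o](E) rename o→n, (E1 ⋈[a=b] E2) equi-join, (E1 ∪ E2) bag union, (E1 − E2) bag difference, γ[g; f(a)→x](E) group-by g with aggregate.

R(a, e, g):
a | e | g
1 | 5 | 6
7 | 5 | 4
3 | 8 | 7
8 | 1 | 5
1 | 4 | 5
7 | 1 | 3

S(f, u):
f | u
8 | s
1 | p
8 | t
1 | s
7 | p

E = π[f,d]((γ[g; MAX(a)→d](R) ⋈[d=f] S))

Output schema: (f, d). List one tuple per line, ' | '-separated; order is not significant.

Stepwise |·|:
  R → 6
  γ[g; MAX(a)→d](R) → 5
  S → 5
  (γ[g; MAX(a)→d](R) ⋈[d=f] S) → 6
  π[f,d]((γ[g; MAX(a)→d](R) ⋈[d=f] S)) → 6

== RESULT ==
f | d
1 | 1
1 | 1
7 | 7
7 | 7
8 | 8
8 | 8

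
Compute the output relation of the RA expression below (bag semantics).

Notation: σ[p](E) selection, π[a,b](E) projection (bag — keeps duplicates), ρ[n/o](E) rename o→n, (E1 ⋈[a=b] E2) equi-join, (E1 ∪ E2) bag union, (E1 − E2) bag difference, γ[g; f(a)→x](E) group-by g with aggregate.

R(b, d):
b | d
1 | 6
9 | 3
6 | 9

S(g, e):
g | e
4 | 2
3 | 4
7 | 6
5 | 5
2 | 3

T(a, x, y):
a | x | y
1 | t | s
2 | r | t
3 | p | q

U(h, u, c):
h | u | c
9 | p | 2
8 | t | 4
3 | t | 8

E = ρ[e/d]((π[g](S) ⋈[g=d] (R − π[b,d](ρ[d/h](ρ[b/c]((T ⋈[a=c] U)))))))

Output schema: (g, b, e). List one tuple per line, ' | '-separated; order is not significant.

Subexpression sizes:
  S → 5
  π[g](S) → 5
  R → 3
  T → 3
  U → 3
  (T ⋈[a=c] U) → 1
  ρ[b/c]((T ⋈[a=c] U)) → 1
  ρ[d/h](ρ[b/c]((T ⋈[a=c] U))) → 1
  π[b,d](ρ[d/h](ρ[b/c]((T ⋈[a=c] U)))) → 1
  (R − π[b,d](ρ[d/h](ρ[b/c]((T ⋈[a=c] U))))) → 3
  (π[g](S) ⋈[g=d] (R − π[b,d](ρ[d/h](ρ[b/c]((T ⋈[a=c] U)))))) → 1
  ρ[e/d]((π[g](S) ⋈[g=d] (R − π[b,d](ρ[d/h](ρ[b/c]((T ⋈[a=c] U))))))) → 1

== RESULT ==
g | b | e
3 | 9 | 3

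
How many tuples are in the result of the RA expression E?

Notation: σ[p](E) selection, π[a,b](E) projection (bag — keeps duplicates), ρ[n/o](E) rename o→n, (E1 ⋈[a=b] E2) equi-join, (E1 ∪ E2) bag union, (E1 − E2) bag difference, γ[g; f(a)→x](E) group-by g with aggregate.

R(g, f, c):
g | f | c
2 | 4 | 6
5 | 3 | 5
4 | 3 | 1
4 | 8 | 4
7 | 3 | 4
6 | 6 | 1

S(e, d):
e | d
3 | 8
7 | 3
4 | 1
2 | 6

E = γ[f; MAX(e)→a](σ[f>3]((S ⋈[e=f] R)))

Row counts bottom-up:
  S → 4
  R → 6
  (S ⋈[e=f] R) → 4
  σ[f>3]((S ⋈[e=f] R)) → 1
  γ[f; MAX(e)→a](σ[f>3]((S ⋈[e=f] R))) → 1

|E| = 1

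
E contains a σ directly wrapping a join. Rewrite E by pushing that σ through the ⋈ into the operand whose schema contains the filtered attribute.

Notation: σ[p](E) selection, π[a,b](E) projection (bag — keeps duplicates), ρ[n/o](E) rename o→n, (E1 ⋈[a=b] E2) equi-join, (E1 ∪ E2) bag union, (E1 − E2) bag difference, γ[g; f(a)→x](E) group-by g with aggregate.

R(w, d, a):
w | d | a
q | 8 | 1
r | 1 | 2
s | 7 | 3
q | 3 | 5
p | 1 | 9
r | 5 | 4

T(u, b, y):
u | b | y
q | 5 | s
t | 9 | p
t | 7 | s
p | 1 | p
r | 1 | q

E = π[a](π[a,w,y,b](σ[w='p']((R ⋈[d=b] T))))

σ filters on w, owned by the left side.
E' = π[a](π[a,w,y,b]((σ[w='p'](R) ⋈[d=b] T)))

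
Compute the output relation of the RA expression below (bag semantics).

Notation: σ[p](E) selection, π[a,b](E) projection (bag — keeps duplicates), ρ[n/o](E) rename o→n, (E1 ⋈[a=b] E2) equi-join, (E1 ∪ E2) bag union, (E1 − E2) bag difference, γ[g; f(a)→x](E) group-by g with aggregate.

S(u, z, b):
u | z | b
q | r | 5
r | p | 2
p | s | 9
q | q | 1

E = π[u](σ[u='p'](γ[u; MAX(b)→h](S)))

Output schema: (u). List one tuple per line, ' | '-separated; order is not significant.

Subexpression sizes:
  S → 4
  γ[u; MAX(b)→h](S) → 3
  σ[u='p'](γ[u; MAX(b)→h](S)) → 1
  π[u](σ[u='p'](γ[u; MAX(b)→h](S))) → 1

== RESULT ==
u
p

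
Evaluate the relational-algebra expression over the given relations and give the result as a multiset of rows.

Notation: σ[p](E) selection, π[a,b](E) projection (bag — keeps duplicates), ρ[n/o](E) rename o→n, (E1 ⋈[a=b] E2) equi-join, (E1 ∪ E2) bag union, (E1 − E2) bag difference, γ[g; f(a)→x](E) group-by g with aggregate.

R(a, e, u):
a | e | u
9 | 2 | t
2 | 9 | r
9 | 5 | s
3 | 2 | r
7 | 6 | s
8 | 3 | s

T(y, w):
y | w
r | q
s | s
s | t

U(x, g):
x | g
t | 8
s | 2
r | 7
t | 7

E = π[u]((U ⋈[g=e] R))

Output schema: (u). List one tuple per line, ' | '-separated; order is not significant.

Stepwise |·|:
  U → 4
  R → 6
  (U ⋈[g=e] R) → 2
  π[u]((U ⋈[g=e] R)) → 2

== RESULT ==
u
r
t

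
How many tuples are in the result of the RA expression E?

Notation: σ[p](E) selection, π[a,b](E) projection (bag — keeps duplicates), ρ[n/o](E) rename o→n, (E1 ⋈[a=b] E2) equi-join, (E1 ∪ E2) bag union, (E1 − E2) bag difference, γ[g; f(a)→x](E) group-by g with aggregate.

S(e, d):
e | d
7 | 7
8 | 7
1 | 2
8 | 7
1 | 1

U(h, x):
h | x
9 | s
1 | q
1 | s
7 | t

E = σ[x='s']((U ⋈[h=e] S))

Per-node cardinality:
  U → 4
  S → 5
  (U ⋈[h=e] S) → 5
  σ[x='s']((U ⋈[h=e] S)) → 2

|E| = 2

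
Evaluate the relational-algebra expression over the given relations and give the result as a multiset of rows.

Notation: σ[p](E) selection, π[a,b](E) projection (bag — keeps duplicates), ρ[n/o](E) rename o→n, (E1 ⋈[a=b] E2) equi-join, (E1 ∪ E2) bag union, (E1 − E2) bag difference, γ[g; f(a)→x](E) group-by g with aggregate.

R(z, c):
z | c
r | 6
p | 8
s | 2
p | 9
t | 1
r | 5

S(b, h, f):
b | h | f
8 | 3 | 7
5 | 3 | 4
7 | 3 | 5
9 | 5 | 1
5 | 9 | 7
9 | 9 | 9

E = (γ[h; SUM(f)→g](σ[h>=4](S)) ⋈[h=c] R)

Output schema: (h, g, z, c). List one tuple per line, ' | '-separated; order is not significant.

Row counts bottom-up:
  S → 6
  σ[h>=4](S) → 3
  γ[h; SUM(f)→g](σ[h>=4](S)) → 2
  R → 6
  (γ[h; SUM(f)→g](σ[h>=4](S)) ⋈[h=c] R) → 2

== RESULT ==
h | g | z | c
5 | 1 | r | 5
9 | 16 | p | 9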